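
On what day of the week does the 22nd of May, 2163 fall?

Sunday

Doomsday rule: the anchor day for the 2100s is Sunday. For year 63: 63÷12 = 5 r 3, and 3÷4 = 0, so 5+3+0 = 8.
Sunday + 8 ≡ Monday — that's 2163's doomsday.
In May the doomsday date is May 9.
May 22 is 13 days after May 9; 13 mod 7 = 6, so Monday + 6 = Sunday.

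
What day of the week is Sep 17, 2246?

January 1, 2246 is a Thursday.
Jan 1, 2246 → Feb 1, 2246: 31 days (January has 31).
Feb 1, 2246 → Mar 1, 2246: 28 days (February has 28).
Mar 1, 2246 → Apr 1, 2246: 31 days (March has 31).
Apr 1, 2246 → May 1, 2246: 30 days (April has 30).
May 1, 2246 → Jun 1, 2246: 31 days (May has 31).
Jun 1, 2246 → Jul 1, 2246: 30 days (June has 30).
Jul 1, 2246 → Aug 1, 2246: 31 days (July has 31).
Aug 1, 2246 → Sep 1, 2246: 31 days (August has 31).
Sep 1, 2246 → Sep 17, 2246: 16 days.
Total: 259 days.
259 mod 7 = 0, so Thursday + 0 = Thursday.

Thursday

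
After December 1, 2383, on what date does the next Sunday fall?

December 4, 2383

Dec 1, 2383 is a Thursday.
From Thursday to the next Sunday is 3 days.
Dec 1, 2383 + 3 = Dec 4, 2383.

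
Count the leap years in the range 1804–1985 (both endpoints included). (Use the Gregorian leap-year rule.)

45

Multiples of 4 in [1804,1985]: 46.
Of those, multiples of 100: 1 (not leap unless ÷400).
Multiples of 400: 0.
Leap years = 46 − 1 + 0 = 45.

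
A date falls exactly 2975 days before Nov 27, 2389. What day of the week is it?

Monday

Nov 27, 2389 is a Monday.
2975 mod 7 = 0, so 2975 days before a Monday is Monday − 0 = Monday.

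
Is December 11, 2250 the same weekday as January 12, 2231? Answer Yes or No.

Yes

From Jan 12, 2231 to Dec 11, 2250 is 7273 days.
7273 mod 7 = 0, so they are the same weekday.
(Jan 12, 2231 is a Wednesday; Dec 11, 2250 is a Wednesday.)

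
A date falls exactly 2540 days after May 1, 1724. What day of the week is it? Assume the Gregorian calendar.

Sunday

May 1, 1724 is a Monday.
2540 mod 7 = 6, so 2540 days after a Monday is Monday + 6 = Sunday.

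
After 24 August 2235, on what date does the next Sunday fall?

August 30, 2235

Aug 24, 2235 is a Monday.
From Monday to the next Sunday is 6 days.
Aug 24, 2235 + 6 = Aug 30, 2235.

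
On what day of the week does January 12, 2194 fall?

Sunday

January 1, 2194 is a Wednesday.
Jan 1, 2194 → Jan 12, 2194: 11 days.
Total: 11 days.
11 mod 7 = 4, so Wednesday + 4 = Sunday.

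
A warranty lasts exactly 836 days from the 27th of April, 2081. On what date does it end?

August 11, 2083

+365 (one year) → Apr 27, 2082 (471 left).
+365 (one year) → Apr 27, 2083 (106 left).
Apr has 30 days: +4 → May 1, 2083 (102 left).
May has 31 days: +31 → Jun 1, 2083 (71 left).
Jun has 30 days: +30 → Jul 1, 2083 (41 left).
Jul has 31 days: +31 → Aug 1, 2083 (10 left).
+10 → Aug 11, 2083.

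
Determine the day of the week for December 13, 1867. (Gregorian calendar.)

Doomsday rule: the anchor day for the 1800s is Friday. For year 67: 67÷12 = 5 r 7, and 7÷4 = 1, so 5+7+1 = 13.
Friday + 13 ≡ Thursday — that's 1867's doomsday.
In December the doomsday date is Dec 12.
Dec 13 is 1 day after Dec 12; 1 mod 7 = 1, so Thursday + 1 = Friday.

Friday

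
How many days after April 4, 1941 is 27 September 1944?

1272

Apr 4, 1941 → Apr 4, 1942: 365 days.
Apr 4, 1942 → Apr 4, 1943: 365 days.
Apr 4, 1943 → Apr 4, 1944: 366 days (Feb 29, 1944 is in that span).
Apr 4, 1944 → May 4, 1944: 30 days (April has 30).
May 4, 1944 → Jun 4, 1944: 31 days (May has 31).
Jun 4, 1944 → Jul 4, 1944: 30 days (June has 30).
Jul 4, 1944 → Aug 4, 1944: 31 days (July has 31).
Aug 4, 1944 → Sep 4, 1944: 31 days (August has 31).
Sep 4, 1944 → Sep 27, 1944: 23 days.
Total: 1272 days.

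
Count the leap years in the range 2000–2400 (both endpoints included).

Multiples of 4 in [2000,2400]: 101.
Of those, multiples of 100: 5 (not leap unless ÷400).
Multiples of 400: 2.
Leap years = 101 − 5 + 2 = 98.

98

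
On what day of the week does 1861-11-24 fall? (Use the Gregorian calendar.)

Doomsday rule: the anchor day for the 1800s is Friday. For year 61: 61÷12 = 5 r 1, and 1÷4 = 0, so 5+1+0 = 6.
Friday + 6 ≡ Thursday — that's 1861's doomsday.
In November the doomsday date is Nov 7.
Nov 24 is 17 days after Nov 7; 17 mod 7 = 3, so Thursday + 3 = Sunday.

Sunday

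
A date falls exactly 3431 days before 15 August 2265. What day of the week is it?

Aug 15, 2265 is a Tuesday.
3431 mod 7 = 1, so 3431 days before a Tuesday is Tuesday − 1 = Monday.

Monday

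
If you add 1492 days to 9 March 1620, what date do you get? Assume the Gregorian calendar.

April 9, 1624

+365 (one year) → Mar 9, 1621 (1127 left).
+365 (one year) → Mar 9, 1622 (762 left).
+365 (one year) → Mar 9, 1623 (397 left).
Mar has 31 days: +23 → Apr 1, 1623 (374 left).
Apr has 30 days: +30 → May 1, 1623 (344 left).
May has 31 days: +31 → Jun 1, 1623 (313 left).
Jun has 30 days: +30 → Jul 1, 1623 (283 left).
Jul has 31 days: +31 → Aug 1, 1623 (252 left).
Aug has 31 days: +31 → Sep 1, 1623 (221 left).
Sep has 30 days: +30 → Oct 1, 1623 (191 left).
Oct has 31 days: +31 → Nov 1, 1623 (160 left).
Nov has 30 days: +30 → Dec 1, 1623 (130 left).
Dec has 31 days: +31 → Jan 1, 1624 (99 left).
Jan has 31 days: +31 → Feb 1, 1624 (68 left).
Feb has 29 days: +29 → Mar 1, 1624 (39 left).
Mar has 31 days: +31 → Apr 1, 1624 (8 left).
+8 → Apr 9, 1624.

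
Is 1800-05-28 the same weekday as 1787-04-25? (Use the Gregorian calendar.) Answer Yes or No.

Yes

From Apr 25, 1787 to May 28, 1800 is 4781 days.
4781 mod 7 = 0, so they are the same weekday.
(Apr 25, 1787 is a Wednesday; May 28, 1800 is a Wednesday.)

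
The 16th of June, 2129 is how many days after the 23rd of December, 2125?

1271

Dec 23, 2125 → Dec 23, 2126: 365 days.
Dec 23, 2126 → Dec 23, 2127: 365 days.
Dec 23, 2127 → Dec 23, 2128: 366 days (Feb 29, 2128 is in that span).
Dec 23, 2128 → Jan 23, 2129: 31 days (December has 31).
Jan 23, 2129 → Feb 23, 2129: 31 days (January has 31).
Feb 23, 2129 → Mar 23, 2129: 28 days (February has 28).
Mar 23, 2129 → Apr 23, 2129: 31 days (March has 31).
Apr 23, 2129 → May 23, 2129: 30 days (April has 30).
May 23, 2129 → Jun 16, 2129: 24 days.
Total: 1271 days.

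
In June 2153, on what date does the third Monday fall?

June 1, 2153 is a Friday.
The first Monday is therefore June 4 (3 days later).
The third Monday is 4 + 2×7 = June 18.

June 18, 2153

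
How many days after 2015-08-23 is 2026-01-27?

3810

Aug 23, 2015 → Aug 23, 2016: 366 days (Feb 29, 2016 is in that span).
Aug 23, 2016 → Aug 23, 2017: 365 days.
Aug 23, 2017 → Aug 23, 2018: 365 days.
Aug 23, 2018 → Aug 23, 2019: 365 days.
Aug 23, 2019 → Aug 23, 2020: 366 days (Feb 29, 2020 is in that span).
Aug 23, 2020 → Aug 23, 2021: 365 days.
Aug 23, 2021 → Aug 23, 2022: 365 days.
Aug 23, 2022 → Aug 23, 2023: 365 days.
Aug 23, 2023 → Aug 23, 2024: 366 days (Feb 29, 2024 is in that span).
Aug 23, 2024 → Aug 23, 2025: 365 days.
Aug 23, 2025 → Sep 23, 2025: 31 days (August has 31).
Sep 23, 2025 → Oct 23, 2025: 30 days (September has 30).
Oct 23, 2025 → Nov 23, 2025: 31 days (October has 31).
Nov 23, 2025 → Dec 23, 2025: 30 days (November has 30).
Dec 23, 2025 → Jan 23, 2026: 31 days (December has 31).
Jan 23, 2026 → Jan 27, 2026: 4 days.
Total: 3810 days.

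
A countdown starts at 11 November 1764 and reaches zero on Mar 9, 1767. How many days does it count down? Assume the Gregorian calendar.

Nov 11, 1764 → Nov 11, 1765: 365 days.
Nov 11, 1765 → Nov 11, 1766: 365 days.
Nov 11, 1766 → Dec 11, 1766: 30 days (November has 30).
Dec 11, 1766 → Jan 11, 1767: 31 days (December has 31).
Jan 11, 1767 → Feb 11, 1767: 31 days (January has 31).
Feb 11, 1767 → Mar 9, 1767: 26 days.
Total: 848 days.

848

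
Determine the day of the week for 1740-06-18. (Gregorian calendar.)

Doomsday rule: the anchor day for the 1700s is Sunday. For year 40: 40÷12 = 3 r 4, and 4÷4 = 1, so 3+4+1 = 8.
Sunday + 8 ≡ Monday — that's 1740's doomsday.
In June the doomsday date is Jun 6.
Jun 18 is 12 days after Jun 6; 12 mod 7 = 5, so Monday + 5 = Saturday.

Saturday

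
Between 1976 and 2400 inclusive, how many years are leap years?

Multiples of 4 in [1976,2400]: 107.
Of those, multiples of 100: 5 (not leap unless ÷400).
Multiples of 400: 2.
Leap years = 107 − 5 + 2 = 104.

104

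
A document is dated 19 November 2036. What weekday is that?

Wednesday

Doomsday rule: the anchor day for the 2000s is Tuesday. For year 36: 36÷12 = 3 r 0, and 0÷4 = 0, so 3+0+0 = 3.
Tuesday + 3 ≡ Friday — that's 2036's doomsday.
In November the doomsday date is Nov 7.
Nov 19 is 12 days after Nov 7; 12 mod 7 = 5, so Friday + 5 = Wednesday.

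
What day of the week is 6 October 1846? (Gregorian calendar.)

Doomsday rule: the anchor day for the 1800s is Friday. For year 46: 46÷12 = 3 r 10, and 10÷4 = 2, so 3+10+2 = 15.
Friday + 15 ≡ Saturday — that's 1846's doomsday.
In October the doomsday date is Oct 10.
Oct 6 is 4 days before Oct 10; 4 mod 7 = 4, so Saturday − 4 = Tuesday.

Tuesday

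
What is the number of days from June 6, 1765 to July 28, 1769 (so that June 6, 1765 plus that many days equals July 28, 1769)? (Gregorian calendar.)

1513

Jun 6, 1765 → Jun 6, 1766: 365 days.
Jun 6, 1766 → Jun 6, 1767: 365 days.
Jun 6, 1767 → Jun 6, 1768: 366 days (Feb 29, 1768 is in that span).
Jun 6, 1768 → Jun 6, 1769: 365 days.
Jun 6, 1769 → Jul 6, 1769: 30 days (June has 30).
Jul 6, 1769 → Jul 28, 1769: 22 days.
Total: 1513 days.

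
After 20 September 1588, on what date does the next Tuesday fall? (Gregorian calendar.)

Sep 20, 1588 is a Tuesday.
From Tuesday to the next Tuesday is 7 days.
Sep 20, 1588 + 7 = Sep 27, 1588.

September 27, 1588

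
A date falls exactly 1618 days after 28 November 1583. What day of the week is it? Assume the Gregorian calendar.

First find the weekday of Nov 28, 1583. Doomsday rule: the anchor day for the 1500s is Wednesday. For year 83: 83÷12 = 6 r 11, and 11÷4 = 2, so 6+11+2 = 19.
Wednesday + 19 ≡ Monday — that's 1583's doomsday.
In November the doomsday date is Nov 7.
Nov 28 is 21 days after Nov 7; 21 mod 7 = 0, so Monday + 0 = Monday.
1618 mod 7 = 1, so 1618 days after a Monday is Monday + 1 = Tuesday.

Tuesday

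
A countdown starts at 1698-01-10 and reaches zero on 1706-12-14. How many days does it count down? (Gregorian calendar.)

3259

Jan 10, 1698 → Jan 10, 1699: 365 days.
Jan 10, 1699 → Jan 10, 1700: 365 days.
Jan 10, 1700 → Jan 10, 1701: 365 days.
Jan 10, 1701 → Jan 10, 1702: 365 days.
Jan 10, 1702 → Jan 10, 1703: 365 days.
Jan 10, 1703 → Jan 10, 1704: 365 days.
Jan 10, 1704 → Jan 10, 1705: 366 days (Feb 29, 1704 is in that span).
Jan 10, 1705 → Jan 10, 1706: 365 days.
Jan 10, 1706 → Feb 10, 1706: 31 days (January has 31).
Feb 10, 1706 → Mar 10, 1706: 28 days (February has 28).
Mar 10, 1706 → Apr 10, 1706: 31 days (March has 31).
Apr 10, 1706 → May 10, 1706: 30 days (April has 30).
May 10, 1706 → Jun 10, 1706: 31 days (May has 31).
Jun 10, 1706 → Jul 10, 1706: 30 days (June has 30).
Jul 10, 1706 → Aug 10, 1706: 31 days (July has 31).
Aug 10, 1706 → Sep 10, 1706: 31 days (August has 31).
Sep 10, 1706 → Oct 10, 1706: 30 days (September has 30).
Oct 10, 1706 → Nov 10, 1706: 31 days (October has 31).
Nov 10, 1706 → Dec 10, 1706: 30 days (November has 30).
Dec 10, 1706 → Dec 14, 1706: 4 days.
Total: 3259 days.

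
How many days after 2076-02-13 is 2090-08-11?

5293

Feb 13, 2076 → Feb 13, 2077: 366 days (Feb 29, 2076 is in that span).
Feb 13, 2077 → Feb 13, 2078: 365 days.
Feb 13, 2078 → Feb 13, 2079: 365 days.
Feb 13, 2079 → Feb 13, 2080: 365 days.
Feb 13, 2080 → Feb 13, 2081: 366 days (Feb 29, 2080 is in that span).
Feb 13, 2081 → Feb 13, 2082: 365 days.
Feb 13, 2082 → Feb 13, 2083: 365 days.
Feb 13, 2083 → Feb 13, 2084: 365 days.
Feb 13, 2084 → Feb 13, 2085: 366 days (Feb 29, 2084 is in that span).
Feb 13, 2085 → Feb 13, 2086: 365 days.
Feb 13, 2086 → Feb 13, 2087: 365 days.
Feb 13, 2087 → Feb 13, 2088: 365 days.
Feb 13, 2088 → Feb 13, 2089: 366 days (Feb 29, 2088 is in that span).
Feb 13, 2089 → Feb 13, 2090: 365 days.
Feb 13, 2090 → Mar 13, 2090: 28 days (February has 28).
Mar 13, 2090 → Apr 13, 2090: 31 days (March has 31).
Apr 13, 2090 → May 13, 2090: 30 days (April has 30).
May 13, 2090 → Jun 13, 2090: 31 days (May has 31).
Jun 13, 2090 → Jul 13, 2090: 30 days (June has 30).
Jul 13, 2090 → Aug 11, 2090: 29 days.
Total: 5293 days.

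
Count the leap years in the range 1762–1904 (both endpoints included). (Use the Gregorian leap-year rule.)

Multiples of 4 in [1762,1904]: 36.
Of those, multiples of 100: 2 (not leap unless ÷400).
Multiples of 400: 0.
Leap years = 36 − 2 + 0 = 34.

34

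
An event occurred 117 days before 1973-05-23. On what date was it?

−23 → Apr 30, 1973 (end of Apr, 30 days; 94 left).
−30 → Mar 31, 1973 (end of Mar, 31 days; 64 left).
−31 → Feb 28, 1973 (end of Feb, 28 days; 33 left).
−28 → Jan 31, 1973 (end of Jan, 31 days; 5 left).
−5 → Jan 26, 1973.

January 26, 1973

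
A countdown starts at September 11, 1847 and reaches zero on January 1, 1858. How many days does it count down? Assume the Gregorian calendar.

3765

Sep 11, 1847 → Sep 11, 1848: 366 days (Feb 29, 1848 is in that span).
Sep 11, 1848 → Sep 11, 1849: 365 days.
Sep 11, 1849 → Sep 11, 1850: 365 days.
Sep 11, 1850 → Sep 11, 1851: 365 days.
Sep 11, 1851 → Sep 11, 1852: 366 days (Feb 29, 1852 is in that span).
Sep 11, 1852 → Sep 11, 1853: 365 days.
Sep 11, 1853 → Sep 11, 1854: 365 days.
Sep 11, 1854 → Sep 11, 1855: 365 days.
Sep 11, 1855 → Sep 11, 1856: 366 days (Feb 29, 1856 is in that span).
Sep 11, 1856 → Sep 11, 1857: 365 days.
Sep 11, 1857 → Oct 11, 1857: 30 days (September has 30).
Oct 11, 1857 → Nov 11, 1857: 31 days (October has 31).
Nov 11, 1857 → Dec 11, 1857: 30 days (November has 30).
Dec 11, 1857 → Jan 1, 1858: 21 days.
Total: 3765 days.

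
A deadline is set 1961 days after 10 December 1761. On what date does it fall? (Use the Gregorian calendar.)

+365 (one year) → Dec 10, 1762 (1596 left).
+365 (one year) → Dec 10, 1763 (1231 left).
+366 (one year; includes Feb 29, 1764) → Dec 10, 1764 (865 left).
+365 (one year) → Dec 10, 1765 (500 left).
+365 (one year) → Dec 10, 1766 (135 left).
Dec has 31 days: +22 → Jan 1, 1767 (113 left).
Jan has 31 days: +31 → Feb 1, 1767 (82 left).
Feb has 28 days: +28 → Mar 1, 1767 (54 left).
Mar has 31 days: +31 → Apr 1, 1767 (23 left).
+23 → Apr 24, 1767.

April 24, 1767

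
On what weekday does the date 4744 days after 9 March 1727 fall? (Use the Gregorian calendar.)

Friday

First find the weekday of Mar 9, 1727. Doomsday rule: the anchor day for the 1700s is Sunday. For year 27: 27÷12 = 2 r 3, and 3÷4 = 0, so 2+3+0 = 5.
Sunday + 5 ≡ Friday — that's 1727's doomsday.
In March the doomsday date is Mar 14.
Mar 9 is 5 days before Mar 14; 5 mod 7 = 5, so Friday − 5 = Sunday.
4744 mod 7 = 5, so 4744 days after a Sunday is Sunday + 5 = Friday.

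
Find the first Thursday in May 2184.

May 1, 2184 is a Saturday.
The first Thursday is therefore May 6 (5 days later).

May 6, 2184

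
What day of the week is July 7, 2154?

Doomsday rule: the anchor day for the 2100s is Sunday. For year 54: 54÷12 = 4 r 6, and 6÷4 = 1, so 4+6+1 = 11.
Sunday + 11 ≡ Thursday — that's 2154's doomsday.
In July the doomsday date is Jul 11.
Jul 7 is 4 days before Jul 11; 4 mod 7 = 4, so Thursday − 4 = Sunday.

Sunday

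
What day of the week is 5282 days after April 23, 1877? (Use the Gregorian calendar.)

Apr 23, 1877 is a Monday.
5282 mod 7 = 4, so 5282 days after a Monday is Monday + 4 = Friday.

Friday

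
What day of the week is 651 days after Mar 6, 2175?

Monday

First find the weekday of Mar 6, 2175. Doomsday rule: the anchor day for the 2100s is Sunday. For year 75: 75÷12 = 6 r 3, and 3÷4 = 0, so 6+3+0 = 9.
Sunday + 9 ≡ Tuesday — that's 2175's doomsday.
In March the doomsday date is Mar 14.
Mar 6 is 8 days before Mar 14; 8 mod 7 = 1, so Tuesday − 1 = Monday.
651 mod 7 = 0, so 651 days after a Monday is Monday + 0 = Monday.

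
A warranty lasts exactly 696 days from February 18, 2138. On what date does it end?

+365 (one year) → Feb 18, 2139 (331 left).
Feb has 28 days: +11 → Mar 1, 2139 (320 left).
Mar has 31 days: +31 → Apr 1, 2139 (289 left).
Apr has 30 days: +30 → May 1, 2139 (259 left).
May has 31 days: +31 → Jun 1, 2139 (228 left).
Jun has 30 days: +30 → Jul 1, 2139 (198 left).
Jul has 31 days: +31 → Aug 1, 2139 (167 left).
Aug has 31 days: +31 → Sep 1, 2139 (136 left).
Sep has 30 days: +30 → Oct 1, 2139 (106 left).
Oct has 31 days: +31 → Nov 1, 2139 (75 left).
Nov has 30 days: +30 → Dec 1, 2139 (45 left).
Dec has 31 days: +31 → Jan 1, 2140 (14 left).
+14 → Jan 15, 2140.

January 15, 2140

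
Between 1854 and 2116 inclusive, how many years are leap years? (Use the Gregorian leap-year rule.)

Multiples of 4 in [1854,2116]: 66.
Of those, multiples of 100: 3 (not leap unless ÷400).
Multiples of 400: 1.
Leap years = 66 − 3 + 1 = 64.

64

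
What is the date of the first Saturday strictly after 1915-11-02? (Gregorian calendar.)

Nov 2, 1915 is a Tuesday.
From Tuesday to the next Saturday is 4 days.
Nov 2, 1915 + 4 = Nov 6, 1915.

November 6, 1915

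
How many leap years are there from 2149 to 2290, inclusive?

34

Multiples of 4 in [2149,2290]: 35.
Of those, multiples of 100: 1 (not leap unless ÷400).
Multiples of 400: 0.
Leap years = 35 − 1 + 0 = 34.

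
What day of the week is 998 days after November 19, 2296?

Nov 19, 2296 is a Thursday.
998 mod 7 = 4, so 998 days after a Thursday is Thursday + 4 = Monday.

Monday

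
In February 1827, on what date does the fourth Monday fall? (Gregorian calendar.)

February 1, 1827 is a Thursday.
The first Monday is therefore February 5 (4 days later).
The fourth Monday is 5 + 3×7 = February 26.

February 26, 1827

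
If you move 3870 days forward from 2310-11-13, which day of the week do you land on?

Saturday

First find the weekday of Nov 13, 2310. Doomsday rule: the anchor day for the 2300s is Wednesday. For year 10: 10÷12 = 0 r 10, and 10÷4 = 2, so 0+10+2 = 12.
Wednesday + 12 ≡ Monday — that's 2310's doomsday.
In November the doomsday date is Nov 7.
Nov 13 is 6 days after Nov 7; 6 mod 7 = 6, so Monday + 6 = Sunday.
3870 mod 7 = 6, so 3870 days after a Sunday is Sunday + 6 = Saturday.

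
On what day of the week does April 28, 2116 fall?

Tuesday

January 1, 2116 is a Wednesday.
Jan 1, 2116 → Feb 1, 2116: 31 days (January has 31).
Feb 1, 2116 → Mar 1, 2116: 29 days (February has 29).
Mar 1, 2116 → Apr 1, 2116: 31 days (March has 31).
Apr 1, 2116 → Apr 28, 2116: 27 days.
Total: 118 days.
118 mod 7 = 6, so Wednesday + 6 = Tuesday.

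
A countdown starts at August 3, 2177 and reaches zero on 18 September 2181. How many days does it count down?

1507

Aug 3, 2177 → Aug 3, 2178: 365 days.
Aug 3, 2178 → Aug 3, 2179: 365 days.
Aug 3, 2179 → Aug 3, 2180: 366 days (Feb 29, 2180 is in that span).
Aug 3, 2180 → Aug 3, 2181: 365 days.
Aug 3, 2181 → Sep 3, 2181: 31 days (August has 31).
Sep 3, 2181 → Sep 18, 2181: 15 days.
Total: 1507 days.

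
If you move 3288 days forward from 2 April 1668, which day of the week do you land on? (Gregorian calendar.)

First find the weekday of Apr 2, 1668. Doomsday rule: the anchor day for the 1600s is Tuesday. For year 68: 68÷12 = 5 r 8, and 8÷4 = 2, so 5+8+2 = 15.
Tuesday + 15 ≡ Wednesday — that's 1668's doomsday.
In April the doomsday date is Apr 4.
Apr 2 is 2 days before Apr 4; 2 mod 7 = 2, so Wednesday − 2 = Monday.
3288 mod 7 = 5, so 3288 days after a Monday is Monday + 5 = Saturday.

Saturday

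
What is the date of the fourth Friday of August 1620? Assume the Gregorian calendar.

August 28, 1620

August 1, 1620 is a Saturday.
The first Friday is therefore August 7 (6 days later).
The fourth Friday is 7 + 3×7 = August 28.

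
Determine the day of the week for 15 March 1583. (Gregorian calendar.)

Tuesday

Doomsday rule: the anchor day for the 1500s is Wednesday. For year 83: 83÷12 = 6 r 11, and 11÷4 = 2, so 6+11+2 = 19.
Wednesday + 19 ≡ Monday — that's 1583's doomsday.
In March the doomsday date is Mar 14.
Mar 15 is 1 day after Mar 14; 1 mod 7 = 1, so Monday + 1 = Tuesday.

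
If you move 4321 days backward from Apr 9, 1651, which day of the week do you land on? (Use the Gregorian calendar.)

First find the weekday of Apr 9, 1651. Doomsday rule: the anchor day for the 1600s is Tuesday. For year 51: 51÷12 = 4 r 3, and 3÷4 = 0, so 4+3+0 = 7.
Tuesday + 7 ≡ Tuesday — that's 1651's doomsday.
In April the doomsday date is Apr 4.
Apr 9 is 5 days after Apr 4; 5 mod 7 = 5, so Tuesday + 5 = Sunday.
4321 mod 7 = 2, so 4321 days before a Sunday is Sunday − 2 = Friday.

Friday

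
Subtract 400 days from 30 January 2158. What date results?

−30 → Dec 31, 2157 (end of Dec, 31 days; 370 left).
−31 → Nov 30, 2157 (end of Nov, 30 days; 339 left).
−30 → Oct 31, 2157 (end of Oct, 31 days; 309 left).
−31 → Sep 30, 2157 (end of Sep, 30 days; 278 left).
−30 → Aug 31, 2157 (end of Aug, 31 days; 248 left).
−31 → Jul 31, 2157 (end of Jul, 31 days; 217 left).
−31 → Jun 30, 2157 (end of Jun, 30 days; 186 left).
−30 → May 31, 2157 (end of May, 31 days; 156 left).
−31 → Apr 30, 2157 (end of Apr, 30 days; 125 left).
−30 → Mar 31, 2157 (end of Mar, 31 days; 95 left).
−31 → Feb 28, 2157 (end of Feb, 28 days; 64 left).
−28 → Jan 31, 2157 (end of Jan, 31 days; 36 left).
−31 → Dec 31, 2156 (end of Dec, 31 days; 5 left).
−5 → Dec 26, 2156.

December 26, 2156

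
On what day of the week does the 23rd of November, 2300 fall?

Friday

Doomsday rule: the anchor day for the 2300s is Wednesday. For year 00: 0÷12 = 0 r 0, and 0÷4 = 0, so 0+0+0 = 0.
Wednesday + 0 ≡ Wednesday — that's 2300's doomsday.
In November the doomsday date is Nov 7.
Nov 23 is 16 days after Nov 7; 16 mod 7 = 2, so Wednesday + 2 = Friday.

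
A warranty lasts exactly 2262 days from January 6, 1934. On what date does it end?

+365 (one year) → Jan 6, 1935 (1897 left).
+365 (one year) → Jan 6, 1936 (1532 left).
+366 (one year; includes Feb 29, 1936) → Jan 6, 1937 (1166 left).
+365 (one year) → Jan 6, 1938 (801 left).
+365 (one year) → Jan 6, 1939 (436 left).
+365 (one year) → Jan 6, 1940 (71 left).
Jan has 31 days: +26 → Feb 1, 1940 (45 left).
Feb has 29 days: +29 → Mar 1, 1940 (16 left).
+16 → Mar 17, 1940.

March 17, 1940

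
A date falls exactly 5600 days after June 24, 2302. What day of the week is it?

Tuesday

First find the weekday of Jun 24, 2302. Doomsday rule: the anchor day for the 2300s is Wednesday. For year 02: 2÷12 = 0 r 2, and 2÷4 = 0, so 0+2+0 = 2.
Wednesday + 2 ≡ Friday — that's 2302's doomsday.
In June the doomsday date is Jun 6.
Jun 24 is 18 days after Jun 6; 18 mod 7 = 4, so Friday + 4 = Tuesday.
5600 mod 7 = 0, so 5600 days after a Tuesday is Tuesday + 0 = Tuesday.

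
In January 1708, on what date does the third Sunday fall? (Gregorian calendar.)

January 15, 1708

January 1, 1708 is a Sunday.
The first Sunday is therefore January 1 (same day).
The third Sunday is 1 + 2×7 = January 15.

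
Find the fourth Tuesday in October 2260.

October 1, 2260 is a Monday.
The first Tuesday is therefore October 2 (1 days later).
The fourth Tuesday is 2 + 3×7 = October 23.

October 23, 2260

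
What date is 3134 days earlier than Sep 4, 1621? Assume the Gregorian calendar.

February 4, 1613

−365 (one year) → Sep 4, 1620 (2769 left).
−366 (one year; includes Feb 29, 1620) → Sep 4, 1619 (2403 left).
−365 (one year) → Sep 4, 1618 (2038 left).
−365 (one year) → Sep 4, 1617 (1673 left).
−365 (one year) → Sep 4, 1616 (1308 left).
−366 (one year; includes Feb 29, 1616) → Sep 4, 1615 (942 left).
−365 (one year) → Sep 4, 1614 (577 left).
−365 (one year) → Sep 4, 1613 (212 left).
−4 → Aug 31, 1613 (end of Aug, 31 days; 208 left).
−31 → Jul 31, 1613 (end of Jul, 31 days; 177 left).
−31 → Jun 30, 1613 (end of Jun, 30 days; 146 left).
−30 → May 31, 1613 (end of May, 31 days; 116 left).
−31 → Apr 30, 1613 (end of Apr, 30 days; 85 left).
−30 → Mar 31, 1613 (end of Mar, 31 days; 55 left).
−31 → Feb 28, 1613 (end of Feb, 28 days; 24 left).
−24 → Feb 4, 1613.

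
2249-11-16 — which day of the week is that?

Friday

Doomsday rule: the anchor day for the 2200s is Friday. For year 49: 49÷12 = 4 r 1, and 1÷4 = 0, so 4+1+0 = 5.
Friday + 5 ≡ Wednesday — that's 2249's doomsday.
In November the doomsday date is Nov 7.
Nov 16 is 9 days after Nov 7; 9 mod 7 = 2, so Wednesday + 2 = Friday.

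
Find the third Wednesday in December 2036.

December 17, 2036

December 1, 2036 is a Monday.
The first Wednesday is therefore December 3 (2 days later).
The third Wednesday is 3 + 2×7 = December 17.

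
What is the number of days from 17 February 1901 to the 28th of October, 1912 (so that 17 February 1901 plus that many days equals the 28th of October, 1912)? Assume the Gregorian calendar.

Feb 17, 1901 → Feb 17, 1902: 365 days.
Feb 17, 1902 → Feb 17, 1903: 365 days.
Feb 17, 1903 → Feb 17, 1904: 365 days.
Feb 17, 1904 → Feb 17, 1905: 366 days (Feb 29, 1904 is in that span).
Feb 17, 1905 → Feb 17, 1906: 365 days.
Feb 17, 1906 → Feb 17, 1907: 365 days.
Feb 17, 1907 → Feb 17, 1908: 365 days.
Feb 17, 1908 → Feb 17, 1909: 366 days (Feb 29, 1908 is in that span).
Feb 17, 1909 → Feb 17, 1910: 365 days.
Feb 17, 1910 → Feb 17, 1911: 365 days.
Feb 17, 1911 → Feb 17, 1912: 365 days.
Feb 17, 1912 → Mar 17, 1912: 29 days (February has 29).
Mar 17, 1912 → Apr 17, 1912: 31 days (March has 31).
Apr 17, 1912 → May 17, 1912: 30 days (April has 30).
May 17, 1912 → Jun 17, 1912: 31 days (May has 31).
Jun 17, 1912 → Jul 17, 1912: 30 days (June has 30).
Jul 17, 1912 → Aug 17, 1912: 31 days (July has 31).
Aug 17, 1912 → Sep 17, 1912: 31 days (August has 31).
Sep 17, 1912 → Oct 17, 1912: 30 days (September has 30).
Oct 17, 1912 → Oct 28, 1912: 11 days.
Total: 4271 days.

4271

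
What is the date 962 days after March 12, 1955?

+366 (one year; includes Feb 29, 1956) → Mar 12, 1956 (596 left).
+365 (one year) → Mar 12, 1957 (231 left).
Mar has 31 days: +20 → Apr 1, 1957 (211 left).
Apr has 30 days: +30 → May 1, 1957 (181 left).
May has 31 days: +31 → Jun 1, 1957 (150 left).
Jun has 30 days: +30 → Jul 1, 1957 (120 left).
Jul has 31 days: +31 → Aug 1, 1957 (89 left).
Aug has 31 days: +31 → Sep 1, 1957 (58 left).
Sep has 30 days: +30 → Oct 1, 1957 (28 left).
+28 → Oct 29, 1957.

October 29, 1957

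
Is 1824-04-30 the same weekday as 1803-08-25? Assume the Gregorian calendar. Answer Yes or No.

No

From Aug 25, 1803 to Apr 30, 1824 is 7554 days.
7554 mod 7 = 1, so they are different weekdays.
(Aug 25, 1803 is a Thursday; Apr 30, 1824 is a Friday.)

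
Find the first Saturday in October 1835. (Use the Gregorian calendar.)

October 3, 1835

October 1, 1835 is a Thursday.
The first Saturday is therefore October 3 (2 days later).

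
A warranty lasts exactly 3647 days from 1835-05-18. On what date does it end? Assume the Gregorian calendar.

+366 (one year; includes Feb 29, 1836) → May 18, 1836 (3281 left).
+365 (one year) → May 18, 1837 (2916 left).
+365 (one year) → May 18, 1838 (2551 left).
+365 (one year) → May 18, 1839 (2186 left).
+366 (one year; includes Feb 29, 1840) → May 18, 1840 (1820 left).
+365 (one year) → May 18, 1841 (1455 left).
+365 (one year) → May 18, 1842 (1090 left).
+365 (one year) → May 18, 1843 (725 left).
+366 (one year; includes Feb 29, 1844) → May 18, 1844 (359 left).
May has 31 days: +14 → Jun 1, 1844 (345 left).
Jun has 30 days: +30 → Jul 1, 1844 (315 left).
Jul has 31 days: +31 → Aug 1, 1844 (284 left).
Aug has 31 days: +31 → Sep 1, 1844 (253 left).
Sep has 30 days: +30 → Oct 1, 1844 (223 left).
Oct has 31 days: +31 → Nov 1, 1844 (192 left).
Nov has 30 days: +30 → Dec 1, 1844 (162 left).
Dec has 31 days: +31 → Jan 1, 1845 (131 left).
Jan has 31 days: +31 → Feb 1, 1845 (100 left).
Feb has 28 days: +28 → Mar 1, 1845 (72 left).
Mar has 31 days: +31 → Apr 1, 1845 (41 left).
Apr has 30 days: +30 → May 1, 1845 (11 left).
+11 → May 12, 1845.

May 12, 1845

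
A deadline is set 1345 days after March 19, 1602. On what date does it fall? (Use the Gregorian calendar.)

+365 (one year) → Mar 19, 1603 (980 left).
+366 (one year; includes Feb 29, 1604) → Mar 19, 1604 (614 left).
+365 (one year) → Mar 19, 1605 (249 left).
Mar has 31 days: +13 → Apr 1, 1605 (236 left).
Apr has 30 days: +30 → May 1, 1605 (206 left).
May has 31 days: +31 → Jun 1, 1605 (175 left).
Jun has 30 days: +30 → Jul 1, 1605 (145 left).
Jul has 31 days: +31 → Aug 1, 1605 (114 left).
Aug has 31 days: +31 → Sep 1, 1605 (83 left).
Sep has 30 days: +30 → Oct 1, 1605 (53 left).
Oct has 31 days: +31 → Nov 1, 1605 (22 left).
+22 → Nov 23, 1605.

November 23, 1605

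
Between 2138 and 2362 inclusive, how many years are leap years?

Multiples of 4 in [2138,2362]: 56.
Of those, multiples of 100: 2 (not leap unless ÷400).
Multiples of 400: 0.
Leap years = 56 − 2 + 0 = 54.

54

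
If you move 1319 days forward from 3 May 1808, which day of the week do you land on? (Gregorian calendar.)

May 3, 1808 is a Tuesday.
1319 mod 7 = 3, so 1319 days after a Tuesday is Tuesday + 3 = Friday.

Friday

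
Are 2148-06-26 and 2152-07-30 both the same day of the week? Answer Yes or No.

No

From Jun 26, 2148 to Jul 30, 2152 is 1495 days.
1495 mod 7 = 4, so they are different weekdays.
(Jun 26, 2148 is a Wednesday; Jul 30, 2152 is a Sunday.)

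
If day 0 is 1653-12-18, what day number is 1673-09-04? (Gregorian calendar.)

Dec 18, 1653 → Dec 18, 1654: 365 days.
Dec 18, 1654 → Dec 18, 1655: 365 days.
Dec 18, 1655 → Dec 18, 1656: 366 days (Feb 29, 1656 is in that span).
Dec 18, 1656 → Dec 18, 1657: 365 days.
Dec 18, 1657 → Dec 18, 1658: 365 days.
Dec 18, 1658 → Dec 18, 1659: 365 days.
Dec 18, 1659 → Dec 18, 1660: 366 days (Feb 29, 1660 is in that span).
Dec 18, 1660 → Dec 18, 1661: 365 days.
Dec 18, 1661 → Dec 18, 1662: 365 days.
Dec 18, 1662 → Dec 18, 1663: 365 days.
Dec 18, 1663 → Dec 18, 1664: 366 days (Feb 29, 1664 is in that span).
Dec 18, 1664 → Dec 18, 1665: 365 days.
Dec 18, 1665 → Dec 18, 1666: 365 days.
Dec 18, 1666 → Dec 18, 1667: 365 days.
Dec 18, 1667 → Dec 18, 1668: 366 days (Feb 29, 1668 is in that span).
Dec 18, 1668 → Dec 18, 1669: 365 days.
Dec 18, 1669 → Dec 18, 1670: 365 days.
Dec 18, 1670 → Dec 18, 1671: 365 days.
Dec 18, 1671 → Dec 18, 1672: 366 days (Feb 29, 1672 is in that span).
Dec 18, 1672 → Jan 18, 1673: 31 days (December has 31).
Jan 18, 1673 → Feb 18, 1673: 31 days (January has 31).
Feb 18, 1673 → Mar 18, 1673: 28 days (February has 28).
Mar 18, 1673 → Apr 18, 1673: 31 days (March has 31).
Apr 18, 1673 → May 18, 1673: 30 days (April has 30).
May 18, 1673 → Jun 18, 1673: 31 days (May has 31).
Jun 18, 1673 → Jul 18, 1673: 30 days (June has 30).
Jul 18, 1673 → Aug 18, 1673: 31 days (July has 31).
Aug 18, 1673 → Sep 4, 1673: 17 days.
Total: 7200 days.

7200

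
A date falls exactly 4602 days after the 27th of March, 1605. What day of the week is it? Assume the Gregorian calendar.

Wednesday

First find the weekday of Mar 27, 1605. Doomsday rule: the anchor day for the 1600s is Tuesday. For year 05: 5÷12 = 0 r 5, and 5÷4 = 1, so 0+5+1 = 6.
Tuesday + 6 ≡ Monday — that's 1605's doomsday.
In March the doomsday date is Mar 14.
Mar 27 is 13 days after Mar 14; 13 mod 7 = 6, so Monday + 6 = Sunday.
4602 mod 7 = 3, so 4602 days after a Sunday is Sunday + 3 = Wednesday.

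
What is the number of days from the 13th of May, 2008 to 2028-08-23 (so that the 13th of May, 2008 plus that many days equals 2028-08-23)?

7407

May 13, 2008 → May 13, 2009: 365 days.
May 13, 2009 → May 13, 2010: 365 days.
May 13, 2010 → May 13, 2011: 365 days.
May 13, 2011 → May 13, 2012: 366 days (Feb 29, 2012 is in that span).
May 13, 2012 → May 13, 2013: 365 days.
May 13, 2013 → May 13, 2014: 365 days.
May 13, 2014 → May 13, 2015: 365 days.
May 13, 2015 → May 13, 2016: 366 days (Feb 29, 2016 is in that span).
May 13, 2016 → May 13, 2017: 365 days.
May 13, 2017 → May 13, 2018: 365 days.
May 13, 2018 → May 13, 2019: 365 days.
May 13, 2019 → May 13, 2020: 366 days (Feb 29, 2020 is in that span).
May 13, 2020 → May 13, 2021: 365 days.
May 13, 2021 → May 13, 2022: 365 days.
May 13, 2022 → May 13, 2023: 365 days.
May 13, 2023 → May 13, 2024: 366 days (Feb 29, 2024 is in that span).
May 13, 2024 → May 13, 2025: 365 days.
May 13, 2025 → May 13, 2026: 365 days.
May 13, 2026 → May 13, 2027: 365 days.
May 13, 2027 → May 13, 2028: 366 days (Feb 29, 2028 is in that span).
May 13, 2028 → Jun 13, 2028: 31 days (May has 31).
Jun 13, 2028 → Jul 13, 2028: 30 days (June has 30).
Jul 13, 2028 → Aug 13, 2028: 31 days (July has 31).
Aug 13, 2028 → Aug 23, 2028: 10 days.
Total: 7407 days.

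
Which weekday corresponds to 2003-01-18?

Doomsday rule: the anchor day for the 2000s is Tuesday. For year 03: 3÷12 = 0 r 3, and 3÷4 = 0, so 0+3+0 = 3.
Tuesday + 3 ≡ Friday — that's 2003's doomsday.
In January the doomsday date is Jan 3 (2003 is not a leap year).
Jan 18 is 15 days after Jan 3; 15 mod 7 = 1, so Friday + 1 = Saturday.

Saturday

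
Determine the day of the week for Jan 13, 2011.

Doomsday rule: the anchor day for the 2000s is Tuesday. For year 11: 11÷12 = 0 r 11, and 11÷4 = 2, so 0+11+2 = 13.
Tuesday + 13 ≡ Monday — that's 2011's doomsday.
In January the doomsday date is Jan 3 (2011 is not a leap year).
Jan 13 is 10 days after Jan 3; 10 mod 7 = 3, so Monday + 3 = Thursday.

Thursday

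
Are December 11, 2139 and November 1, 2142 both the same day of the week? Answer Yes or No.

No

From Dec 11, 2139 to Nov 1, 2142 is 1056 days.
1056 mod 7 = 6, so they are different weekdays.
(Dec 11, 2139 is a Friday; Nov 1, 2142 is a Thursday.)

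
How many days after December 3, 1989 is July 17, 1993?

Dec 3, 1989 → Dec 3, 1990: 365 days.
Dec 3, 1990 → Dec 3, 1991: 365 days.
Dec 3, 1991 → Dec 3, 1992: 366 days (Feb 29, 1992 is in that span).
Dec 3, 1992 → Jan 3, 1993: 31 days (December has 31).
Jan 3, 1993 → Feb 3, 1993: 31 days (January has 31).
Feb 3, 1993 → Mar 3, 1993: 28 days (February has 28).
Mar 3, 1993 → Apr 3, 1993: 31 days (March has 31).
Apr 3, 1993 → May 3, 1993: 30 days (April has 30).
May 3, 1993 → Jun 3, 1993: 31 days (May has 31).
Jun 3, 1993 → Jul 3, 1993: 30 days (June has 30).
Jul 3, 1993 → Jul 17, 1993: 14 days.
Total: 1322 days.

1322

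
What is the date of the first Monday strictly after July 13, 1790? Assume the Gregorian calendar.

Jul 13, 1790 is a Tuesday.
From Tuesday to the next Monday is 6 days.
Jul 13, 1790 + 6 = Jul 19, 1790.

July 19, 1790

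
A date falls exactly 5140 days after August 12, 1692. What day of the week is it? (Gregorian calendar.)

First find the weekday of Aug 12, 1692. Doomsday rule: the anchor day for the 1600s is Tuesday. For year 92: 92÷12 = 7 r 8, and 8÷4 = 2, so 7+8+2 = 17.
Tuesday + 17 ≡ Friday — that's 1692's doomsday.
In August the doomsday date is Aug 8.
Aug 12 is 4 days after Aug 8; 4 mod 7 = 4, so Friday + 4 = Tuesday.
5140 mod 7 = 2, so 5140 days after a Tuesday is Tuesday + 2 = Thursday.

Thursday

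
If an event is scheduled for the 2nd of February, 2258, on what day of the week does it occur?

Tuesday

Doomsday rule: the anchor day for the 2200s is Friday. For year 58: 58÷12 = 4 r 10, and 10÷4 = 2, so 4+10+2 = 16.
Friday + 16 ≡ Sunday — that's 2258's doomsday.
In February the doomsday date is Feb 28 (2258 is not a leap year).
Feb 2 is 26 days before Feb 28; 26 mod 7 = 5, so Sunday − 5 = Tuesday.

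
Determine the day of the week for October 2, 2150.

Friday

Doomsday rule: the anchor day for the 2100s is Sunday. For year 50: 50÷12 = 4 r 2, and 2÷4 = 0, so 4+2+0 = 6.
Sunday + 6 ≡ Saturday — that's 2150's doomsday.
In October the doomsday date is Oct 10.
Oct 2 is 8 days before Oct 10; 8 mod 7 = 1, so Saturday − 1 = Friday.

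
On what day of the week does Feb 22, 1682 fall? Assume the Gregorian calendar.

Doomsday rule: the anchor day for the 1600s is Tuesday. For year 82: 82÷12 = 6 r 10, and 10÷4 = 2, so 6+10+2 = 18.
Tuesday + 18 ≡ Saturday — that's 1682's doomsday.
In February the doomsday date is Feb 28 (1682 is not a leap year).
Feb 22 is 6 days before Feb 28; 6 mod 7 = 6, so Saturday − 6 = Sunday.

Sunday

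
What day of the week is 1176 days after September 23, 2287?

First find the weekday of Sep 23, 2287. Doomsday rule: the anchor day for the 2200s is Friday. For year 87: 87÷12 = 7 r 3, and 3÷4 = 0, so 7+3+0 = 10.
Friday + 10 ≡ Monday — that's 2287's doomsday.
In September the doomsday date is Sep 5.
Sep 23 is 18 days after Sep 5; 18 mod 7 = 4, so Monday + 4 = Friday.
1176 mod 7 = 0, so 1176 days after a Friday is Friday + 0 = Friday.

Friday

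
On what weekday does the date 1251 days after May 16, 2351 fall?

May 16, 2351 is a Wednesday.
1251 mod 7 = 5, so 1251 days after a Wednesday is Wednesday + 5 = Monday.

Monday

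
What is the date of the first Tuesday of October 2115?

October 1, 2115

October 1, 2115 is a Tuesday.
The first Tuesday is therefore October 1 (same day).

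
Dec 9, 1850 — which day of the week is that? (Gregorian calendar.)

Doomsday rule: the anchor day for the 1800s is Friday. For year 50: 50÷12 = 4 r 2, and 2÷4 = 0, so 4+2+0 = 6.
Friday + 6 ≡ Thursday — that's 1850's doomsday.
In December the doomsday date is Dec 12.
Dec 9 is 3 days before Dec 12; 3 mod 7 = 3, so Thursday − 3 = Monday.

Monday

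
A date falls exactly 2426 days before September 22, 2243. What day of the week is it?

Monday

Sep 22, 2243 is a Friday.
2426 mod 7 = 4, so 2426 days before a Friday is Friday − 4 = Monday.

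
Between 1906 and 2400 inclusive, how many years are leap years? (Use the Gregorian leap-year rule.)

121

Multiples of 4 in [1906,2400]: 124.
Of those, multiples of 100: 5 (not leap unless ÷400).
Multiples of 400: 2.
Leap years = 124 − 5 + 2 = 121.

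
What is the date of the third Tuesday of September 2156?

September 1, 2156 is a Wednesday.
The first Tuesday is therefore September 7 (6 days later).
The third Tuesday is 7 + 2×7 = September 21.

September 21, 2156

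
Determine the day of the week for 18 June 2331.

Doomsday rule: the anchor day for the 2300s is Wednesday. For year 31: 31÷12 = 2 r 7, and 7÷4 = 1, so 2+7+1 = 10.
Wednesday + 10 ≡ Saturday — that's 2331's doomsday.
In June the doomsday date is Jun 6.
Jun 18 is 12 days after Jun 6; 12 mod 7 = 5, so Saturday + 5 = Thursday.

Thursday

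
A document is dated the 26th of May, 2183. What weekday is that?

Doomsday rule: the anchor day for the 2100s is Sunday. For year 83: 83÷12 = 6 r 11, and 11÷4 = 2, so 6+11+2 = 19.
Sunday + 19 ≡ Friday — that's 2183's doomsday.
In May the doomsday date is May 9.
May 26 is 17 days after May 9; 17 mod 7 = 3, so Friday + 3 = Monday.

Monday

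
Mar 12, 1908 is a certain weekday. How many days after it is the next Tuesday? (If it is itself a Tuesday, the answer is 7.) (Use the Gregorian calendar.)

5

Mar 12, 1908 is a Thursday.
From Thursday to the next Tuesday is 5 days.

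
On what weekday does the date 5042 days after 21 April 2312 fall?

First find the weekday of Apr 21, 2312. Doomsday rule: the anchor day for the 2300s is Wednesday. For year 12: 12÷12 = 1 r 0, and 0÷4 = 0, so 1+0+0 = 1.
Wednesday + 1 ≡ Thursday — that's 2312's doomsday.
In April the doomsday date is Apr 4.
Apr 21 is 17 days after Apr 4; 17 mod 7 = 3, so Thursday + 3 = Sunday.
5042 mod 7 = 2, so 5042 days after a Sunday is Sunday + 2 = Tuesday.

Tuesday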